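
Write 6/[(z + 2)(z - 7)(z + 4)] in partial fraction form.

Using cover-up method: α = -1/3, β = 2/33, γ = 3/11
Result: (-1/3)/(z + 2) + (2/33)/(z - 7) + (3/11)/(z + 4)


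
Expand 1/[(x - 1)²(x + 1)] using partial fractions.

Cover-up at x=-1: γ = 1/(-1 - 1)² = 1/4. Cover-up at x=1: β = 1/(1 + 1) = 1/2. Comparing x² coeff: α = -γ = -1/4
Result: (-1/4)/(x - 1) + (1/2)/(x - 1)² + (1/4)/(x + 1)


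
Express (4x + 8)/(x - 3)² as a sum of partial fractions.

(4x + 8) = P(x - 3) + Q. At x = 3: Q = 4·3 + 8 = 20. Coeff of x: P = 4
Result: 4/(x - 3) + 20/(x - 3)²


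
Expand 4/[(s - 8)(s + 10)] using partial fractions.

4/(s - 8)(s + 10) = α/(s - 8) + β/(s + 10). α = 4/(8 + 10) = 2/9, β = 4/(-10 - 8) = -2/9
Result: (2/9)/(s - 8) - (2/9)/(s + 10)


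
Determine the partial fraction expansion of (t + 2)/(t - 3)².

(t + 2) = α(t - 3) + β. At t = 3: β = 1·3 + 2 = 5. Coeff of t: α = 1
Result: 1/(t - 3) + 5/(t - 3)²


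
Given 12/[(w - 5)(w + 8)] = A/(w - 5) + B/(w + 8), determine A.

Cover-up at w = 5: A = 12/(5 + 8) = 12/13


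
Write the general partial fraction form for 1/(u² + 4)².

Repeated quadratic factor: (Pu + Q)/(u² + 4) + (Ru + S)/(u² + 4)²


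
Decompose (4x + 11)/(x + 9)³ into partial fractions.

(4x + 11) = α(x + 9)² + β(x + 9) + γ. At x = -9: γ = 4·(-9) + 11 = -25. Coefficients: α = 0, β = 4
Result: 4/(x + 9)² - 25/(x + 9)³


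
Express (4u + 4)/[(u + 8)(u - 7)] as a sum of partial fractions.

At u=-8: P = (4·(-8) + 4)/(-8 - 7) = 28/15. At u=7: Q = (4·7 + 4)/(7 + 8) = 32/15
Result: (28/15)/(u + 8) + (32/15)/(u - 7)


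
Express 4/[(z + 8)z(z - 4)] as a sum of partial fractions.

Using cover-up method: α = 1/24, β = -1/8, γ = 1/12
Result: (1/24)/(z + 8) - (1/8)/z + (1/12)/(z - 4)


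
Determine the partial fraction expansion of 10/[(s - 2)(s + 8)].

10/(s - 2)(s + 8) = P/(s - 2) + Q/(s + 8). P = 10/(2 + 8) = 1, Q = 10/(-8 - 2) = -1
Result: 1/(s - 2) - 1/(s + 8)


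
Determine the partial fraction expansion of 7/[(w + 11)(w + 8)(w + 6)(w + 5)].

Using Heaviside cover-up: (-7/90)/(w + 11) + (7/18)/(w + 8) - (7/10)/(w + 6) + (7/18)/(w + 5)


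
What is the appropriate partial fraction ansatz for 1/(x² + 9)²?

Repeated quadratic factor: (αx + β)/(x² + 9) + (γx + δ)/(x² + 9)²


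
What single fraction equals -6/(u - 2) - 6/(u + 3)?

Common denominator (u - 2)(u + 3). Numerator: -6(u + 3) - 6(u - 2) = (-6u - 18) - (6u - 12) = -12u - 6
Result: (-12u - 6)/[(u - 2)(u + 3)]


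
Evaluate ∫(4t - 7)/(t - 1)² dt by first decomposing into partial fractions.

Decompose: A = 4, B = 4·1 - 7 = -3, so (4t - 7)/(t - 1)² = 4/(t - 1) - 3/(t - 1)². Integrate: ∫ A/(t - 1) dt = 4 ln|(t - 1)|; ∫ B/(t - 1)² dt = 3/(t - 1). Sum: 4 ln|(t - 1)| + 3/(t - 1) + C


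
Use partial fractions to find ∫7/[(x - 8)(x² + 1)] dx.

Cover-up at x=8: α = 7/(8²+1) = 7/65. Coeff matching: β = -7/65, γ = -56/65. Decomposition: (7/65)/(x - 8) - ((7/65)x + 56/65)/(x² + 1). Integrate: linear → ln, quadratic → (1/2)ln + arctan: (7/65) ln|(x - 8)| - (7/130) ln(x² + 1) - (56/65) arctan(x) + C


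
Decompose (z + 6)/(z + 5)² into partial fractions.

(z + 6) = P(z + 5) + Q. At z = -5: Q = 1·(-5) + 6 = 1. Coeff of z: P = 1
Result: 1/(z + 5) + 1/(z + 5)²


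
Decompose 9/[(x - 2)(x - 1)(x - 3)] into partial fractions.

Using cover-up method: α = -9, β = 9/2, γ = 9/2
Result: -9/(x - 2) + (9/2)/(x - 1) + (9/2)/(x - 3)


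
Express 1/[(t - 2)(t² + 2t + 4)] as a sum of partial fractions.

Cover-up at t = 2: A = 1/(2² + 2·2 + 4) = 1/12. Then B = -A = -1/12, C = -A·(2 + 2) = -1/3
Result: (1/12)/(t - 2) - ((1/12)t + 1/3)/(t² + 2t + 4)


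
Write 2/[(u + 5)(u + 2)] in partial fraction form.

2/(u + 5)(u + 2) = α/(u + 5) + β/(u + 2). α = 2/(-5 + 2) = -2/3, β = 2/(-2 + 5) = 2/3
Result: (-2/3)/(u + 5) + (2/3)/(u + 2)


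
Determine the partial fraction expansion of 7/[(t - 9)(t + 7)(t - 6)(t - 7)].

Using Heaviside cover-up: (7/96)/(t - 9) - (1/416)/(t + 7) + (7/39)/(t - 6) - (1/4)/(t - 7)


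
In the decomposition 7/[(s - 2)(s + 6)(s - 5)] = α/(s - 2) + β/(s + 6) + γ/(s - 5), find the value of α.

Cover-up at s = 2: α = 7/[(2 + 6)(2 - 5)] = 7/[(8)(-3)] = -7/24


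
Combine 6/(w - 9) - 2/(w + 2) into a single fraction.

Common denominator (w - 9)(w + 2). Numerator: 6(w + 2) - 2(w - 9) = (6w + 12) - (2w - 18) = 4w + 30
Result: (4w + 30)/[(w - 9)(w + 2)]


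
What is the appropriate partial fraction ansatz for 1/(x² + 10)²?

Repeated quadratic factor: (Px + Q)/(x² + 10) + (Rx + S)/(x² + 10)²


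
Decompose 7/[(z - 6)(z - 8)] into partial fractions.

7/(z - 6)(z - 8) = P/(z - 6) + Q/(z - 8). P = 7/(6 - 8) = -7/2, Q = 7/(8 - 6) = 7/2
Result: (-7/2)/(z - 6) + (7/2)/(z - 8)


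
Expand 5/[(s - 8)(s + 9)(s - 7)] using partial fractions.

Using cover-up method: α = 5/17, β = 5/272, γ = -5/16
Result: (5/17)/(s - 8) + (5/272)/(s + 9) - (5/16)/(s - 7)


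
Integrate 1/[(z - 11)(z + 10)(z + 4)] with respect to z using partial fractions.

Cover-up: P = 1/315, Q = 1/126, R = -1/90. Decomposition: (1/315)/(z - 11) + (1/126)/(z + 10) - (1/90)/(z + 4). Integrate each term: (1/315) ln|(z - 11)| + (1/126) ln|(z + 10)| - (1/90) ln|(z + 4)| + C


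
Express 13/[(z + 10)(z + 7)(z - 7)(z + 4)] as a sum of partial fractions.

Using Heaviside cover-up: (-13/306)/(z + 10) + (13/126)/(z + 7) + (13/2618)/(z - 7) - (13/198)/(z + 4)


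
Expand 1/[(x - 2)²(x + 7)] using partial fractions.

Cover-up at x=-7: C = 1/(-7 - 2)² = 1/81. Cover-up at x=2: B = 1/(2 + 7) = 1/9. Comparing x² coeff: A = -C = -1/81
Result: (-1/81)/(x - 2) + (1/9)/(x - 2)² + (1/81)/(x + 7)


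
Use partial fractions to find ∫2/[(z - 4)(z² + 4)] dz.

Cover-up at z=4: A = 2/(4²+4) = 1/10. Coeff matching: B = -1/10, C = -2/5. Decomposition: (1/10)/(z - 4) - ((1/10)z + 2/5)/(z² + 4). Integrate: linear → ln, quadratic → (1/2)ln + arctan: (1/10) ln|(z - 4)| - (1/20) ln(z² + 4) - (1/5) arctan(z/2) + C


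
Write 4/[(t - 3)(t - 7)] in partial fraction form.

4/(t - 3)(t - 7) = α/(t - 3) + β/(t - 7). α = 4/(3 - 7) = -1, β = 4/(7 - 3) = 1
Result: -1/(t - 3) + 1/(t - 7)


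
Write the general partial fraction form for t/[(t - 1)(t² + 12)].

Linear + irreducible quadratic: P/(t - 1) + (Qt + R)/(t² + 12)


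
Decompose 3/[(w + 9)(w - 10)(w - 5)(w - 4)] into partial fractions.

Using Heaviside cover-up: (-3/3458)/(w + 9) + (1/190)/(w - 10) - (3/70)/(w - 5) + (1/26)/(w - 4)


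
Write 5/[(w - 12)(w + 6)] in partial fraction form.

5/(w - 12)(w + 6) = A/(w - 12) + B/(w + 6). A = 5/(12 + 6) = 5/18, B = 5/(-6 - 12) = -5/18
Result: (5/18)/(w - 12) - (5/18)/(w + 6)


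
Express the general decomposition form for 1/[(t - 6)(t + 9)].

Distinct linear factors: P/(t - 6) + Q/(t + 9)


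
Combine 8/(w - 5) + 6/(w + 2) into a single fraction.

Common denominator (w - 5)(w + 2). Numerator: 8(w + 2) + 6(w - 5) = (8w + 16) + (6w - 30) = 14w - 14
Result: (14w - 14)/[(w - 5)(w + 2)]


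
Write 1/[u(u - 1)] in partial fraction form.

1/u(u - 1) = α/u + β/(u - 1). α = 1/(0 - 1) = -1, β = 1/(1 - 0) = 1
Result: -1/u + 1/(u - 1)


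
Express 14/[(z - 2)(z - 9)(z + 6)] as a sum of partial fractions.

Using cover-up method: A = -1/4, B = 2/15, C = 7/60
Result: (-1/4)/(z - 2) + (2/15)/(z - 9) + (7/60)/(z + 6)


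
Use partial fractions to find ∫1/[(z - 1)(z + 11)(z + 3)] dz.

Cover-up: A = 1/48, B = 1/96, C = -1/32. Decomposition: (1/48)/(z - 1) + (1/96)/(z + 11) - (1/32)/(z + 3). Integrate each term: (1/48) ln|(z - 1)| + (1/96) ln|(z + 11)| - (1/32) ln|(z + 3)| + C


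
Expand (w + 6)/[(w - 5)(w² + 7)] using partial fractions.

At w=5: α = (1·5 + 6)/(5² + 7) = 11/32. β = -α = -11/32, γ = 1 - 5·α = -23/32
Result: (11/32)/(w - 5) - ((11/32)w + 23/32)/(w² + 7)


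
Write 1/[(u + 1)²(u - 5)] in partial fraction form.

Cover-up at u=5: γ = 1/(5 + 1)² = 1/36. Cover-up at u=-1: β = 1/(-1 - 5) = -1/6. Comparing u² coeff: α = -γ = -1/36
Result: (-1/36)/(u + 1) - (1/6)/(u + 1)² + (1/36)/(u - 5)


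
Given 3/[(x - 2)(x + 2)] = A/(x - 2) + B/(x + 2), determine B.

Cover-up at x = -2: B = 3/(-2 - 2) = -3/4


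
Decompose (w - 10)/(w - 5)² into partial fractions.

(w - 10) = P(w - 5) + Q. At w = 5: Q = 1·5 - 10 = -5. Coeff of w: P = 1
Result: 1/(w - 5) - 5/(w - 5)²


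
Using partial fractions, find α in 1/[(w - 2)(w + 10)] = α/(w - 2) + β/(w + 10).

Cover-up at w = 2: α = 1/(2 + 10) = 1/12


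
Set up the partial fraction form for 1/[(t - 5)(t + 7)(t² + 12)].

Two linear + quadratic: P/(t - 5) + Q/(t + 7) + (Rt + S)/(t² + 12)


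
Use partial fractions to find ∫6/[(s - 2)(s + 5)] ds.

Decompose: 6/[(s - 2)(s + 5)] = (6/7)/(s - 2) - (6/7)/(s + 5). Integrate each term: (6/7) ln|(s - 2)| - (6/7) ln|(s + 5)| + C


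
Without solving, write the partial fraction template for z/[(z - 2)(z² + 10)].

Linear + irreducible quadratic: P/(z - 2) + (Qz + R)/(z² + 10)


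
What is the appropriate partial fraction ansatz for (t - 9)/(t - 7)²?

Repeated linear factor: A/(t - 7) + B/(t - 7)²


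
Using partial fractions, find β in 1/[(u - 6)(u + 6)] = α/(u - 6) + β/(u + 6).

Cover-up at u = -6: β = 1/(-6 - 6) = -1/12


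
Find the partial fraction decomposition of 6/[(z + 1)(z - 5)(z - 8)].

Using cover-up method: α = 1/9, β = -1/3, γ = 2/9
Result: (1/9)/(z + 1) - (1/3)/(z - 5) + (2/9)/(z - 8)


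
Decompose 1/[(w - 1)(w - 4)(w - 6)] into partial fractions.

Using cover-up method: A = 1/15, B = -1/6, C = 1/10
Result: (1/15)/(w - 1) - (1/6)/(w - 4) + (1/10)/(w - 6)


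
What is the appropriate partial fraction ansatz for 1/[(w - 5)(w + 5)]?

Distinct linear factors: A/(w - 5) + B/(w + 5)


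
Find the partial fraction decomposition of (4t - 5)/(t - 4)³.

(4t - 5) = A(t - 4)² + B(t - 4) + C. At t = 4: C = 4·4 - 5 = 11. Coefficients: A = 0, B = 4
Result: 4/(t - 4)² + 11/(t - 4)³


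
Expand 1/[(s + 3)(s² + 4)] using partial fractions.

Cover-up at s = -3: P = 1/((-3)² + 4) = 1/13. Then Q = -P = -1/13, R = -P·(0 - 3) = 3/13
Result: (1/13)/(s + 3) - ((1/13)s - 3/13)/(s² + 4)


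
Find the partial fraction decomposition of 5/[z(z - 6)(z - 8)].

Using cover-up method: P = 5/48, Q = -5/12, R = 5/16
Result: (5/48)/z - (5/12)/(z - 6) + (5/16)/(z - 8)


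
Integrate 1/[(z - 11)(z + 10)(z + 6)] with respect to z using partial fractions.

Cover-up: P = 1/357, Q = 1/84, R = -1/68. Decomposition: (1/357)/(z - 11) + (1/84)/(z + 10) - (1/68)/(z + 6). Integrate each term: (1/357) ln|(z - 11)| + (1/84) ln|(z + 10)| - (1/68) ln|(z + 6)| + C


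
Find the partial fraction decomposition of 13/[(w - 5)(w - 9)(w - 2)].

Using cover-up method: P = -13/12, Q = 13/28, R = 13/21
Result: (-13/12)/(w - 5) + (13/28)/(w - 9) + (13/21)/(w - 2)


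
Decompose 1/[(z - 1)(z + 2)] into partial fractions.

1/(z - 1)(z + 2) = α/(z - 1) + β/(z + 2). α = 1/(1 + 2) = 1/3, β = 1/(-2 - 1) = -1/3
Result: (1/3)/(z - 1) - (1/3)/(z + 2)


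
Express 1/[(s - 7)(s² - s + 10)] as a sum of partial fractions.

Cover-up at s = 7: P = 1/(7² - 1·7 + 10) = 1/52. Then Q = -P = -1/52, R = -P·(-1 + 7) = -3/26
Result: (1/52)/(s - 7) - ((1/52)s + 3/26)/(s² - s + 10)


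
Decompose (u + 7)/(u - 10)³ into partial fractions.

(u + 7) = A(u - 10)² + B(u - 10) + C. At u = 10: C = 1·10 + 7 = 17. Coefficients: A = 0, B = 1
Result: 1/(u - 10)² + 17/(u - 10)³


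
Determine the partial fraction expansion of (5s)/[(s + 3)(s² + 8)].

At s=-3: P = (5·(-3) + 0)/((-3)² + 8) = -15/17. Q = -P = 15/17, R = 5 - (-3)·P = 40/17
Result: (-15/17)/(s + 3) + ((15/17)s + 40/17)/(s² + 8)


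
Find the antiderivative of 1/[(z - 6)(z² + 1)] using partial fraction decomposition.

Cover-up at z=6: A = 1/(6²+1) = 1/37. Coeff matching: B = -1/37, C = -6/37. Decomposition: (1/37)/(z - 6) - ((1/37)z + 6/37)/(z² + 1). Integrate: linear → ln, quadratic → (1/2)ln + arctan: (1/37) ln|(z - 6)| - (1/74) ln(z² + 1) - (6/37) arctan(z) + C


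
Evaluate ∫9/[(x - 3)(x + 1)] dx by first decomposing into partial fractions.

Decompose: 9/[(x - 3)(x + 1)] = (9/4)/(x - 3) - (9/4)/(x + 1). Integrate each term: (9/4) ln|(x - 3)| - (9/4) ln|(x + 1)| + C


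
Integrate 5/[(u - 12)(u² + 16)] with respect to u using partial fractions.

Cover-up at u=12: α = 5/(12²+16) = 1/32. Coeff matching: β = -1/32, γ = -3/8. Decomposition: (1/32)/(u - 12) - ((1/32)u + 3/8)/(u² + 16). Integrate: linear → ln, quadratic → (1/2)ln + arctan: (1/32) ln|(u - 12)| - (1/64) ln(u² + 16) - (3/32) arctan(u/4) + C


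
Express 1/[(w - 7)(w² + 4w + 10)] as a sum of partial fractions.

Cover-up at w = 7: A = 1/(7² + 4·7 + 10) = 1/87. Then B = -A = -1/87, C = -A·(4 + 7) = -11/87
Result: (1/87)/(w - 7) - ((1/87)w + 11/87)/(w² + 4w + 10)


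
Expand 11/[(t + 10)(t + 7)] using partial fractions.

11/(t + 10)(t + 7) = α/(t + 10) + β/(t + 7). α = 11/(-10 + 7) = -11/3, β = 11/(-7 + 10) = 11/3
Result: (-11/3)/(t + 10) + (11/3)/(t + 7)


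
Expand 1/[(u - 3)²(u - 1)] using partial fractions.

Cover-up at u=1: C = 1/(1 - 3)² = 1/4. Cover-up at u=3: B = 1/(3 - 1) = 1/2. Comparing u² coeff: A = -C = -1/4
Result: (-1/4)/(u - 3) + (1/2)/(u - 3)² + (1/4)/(u - 1)


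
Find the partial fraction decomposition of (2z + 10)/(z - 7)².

(2z + 10) = P(z - 7) + Q. At z = 7: Q = 2·7 + 10 = 24. Coeff of z: P = 2
Result: 2/(z - 7) + 24/(z - 7)²


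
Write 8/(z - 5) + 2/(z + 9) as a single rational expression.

Common denominator (z - 5)(z + 9). Numerator: 8(z + 9) + 2(z - 5) = (8z + 72) + (2z - 10) = 10z + 62
Result: (10z + 62)/[(z - 5)(z + 9)]


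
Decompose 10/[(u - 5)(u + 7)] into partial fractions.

10/(u - 5)(u + 7) = α/(u - 5) + β/(u + 7). α = 10/(5 + 7) = 5/6, β = 10/(-7 - 5) = -5/6
Result: (5/6)/(u - 5) - (5/6)/(u + 7)


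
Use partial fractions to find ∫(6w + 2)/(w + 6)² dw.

Decompose: A = 6, B = 6·(-6) + 2 = -34, so (6w + 2)/(w + 6)² = 6/(w + 6) - 34/(w + 6)². Integrate: ∫ A/(w + 6) dw = 6 ln|(w + 6)|; ∫ B/(w + 6)² dw = 34/(w + 6). Sum: 6 ln|(w + 6)| + 34/(w + 6) + C


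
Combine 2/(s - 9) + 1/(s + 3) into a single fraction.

Common denominator (s - 9)(s + 3). Numerator: 2(s + 3) + 1(s - 9) = (2s + 6) + (s - 9) = 3s - 3
Result: (3s - 3)/[(s - 9)(s + 3)]


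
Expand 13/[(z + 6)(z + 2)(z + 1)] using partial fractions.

Using cover-up method: P = 13/20, Q = -13/4, R = 13/5
Result: (13/20)/(z + 6) - (13/4)/(z + 2) + (13/5)/(z + 1)


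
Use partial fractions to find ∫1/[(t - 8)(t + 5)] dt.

Decompose: 1/[(t - 8)(t + 5)] = (1/13)/(t - 8) - (1/13)/(t + 5). Integrate each term: (1/13) ln|(t - 8)| - (1/13) ln|(t + 5)| + C


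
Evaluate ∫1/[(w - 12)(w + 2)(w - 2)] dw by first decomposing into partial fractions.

Cover-up: α = 1/140, β = 1/56, γ = -1/40. Decomposition: (1/140)/(w - 12) + (1/56)/(w + 2) - (1/40)/(w - 2). Integrate each term: (1/140) ln|(w - 12)| + (1/56) ln|(w + 2)| - (1/40) ln|(w - 2)| + C


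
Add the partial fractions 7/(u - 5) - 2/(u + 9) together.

Common denominator (u - 5)(u + 9). Numerator: 7(u + 9) - 2(u - 5) = (7u + 63) - (2u - 10) = 5u + 73
Result: (5u + 73)/[(u - 5)(u + 9)]


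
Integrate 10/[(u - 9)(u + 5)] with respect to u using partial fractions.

Decompose: 10/[(u - 9)(u + 5)] = (5/7)/(u - 9) - (5/7)/(u + 5). Integrate each term: (5/7) ln|(u - 9)| - (5/7) ln|(u + 5)| + C


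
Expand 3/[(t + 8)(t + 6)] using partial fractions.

3/(t + 8)(t + 6) = α/(t + 8) + β/(t + 6). α = 3/(-8 + 6) = -3/2, β = 3/(-6 + 8) = 3/2
Result: (-3/2)/(t + 8) + (3/2)/(t + 6)


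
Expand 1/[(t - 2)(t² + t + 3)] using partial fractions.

Cover-up at t = 2: α = 1/(2² + 1·2 + 3) = 1/9. Then β = -α = -1/9, γ = -α·(1 + 2) = -1/3
Result: (1/9)/(t - 2) - ((1/9)t + 1/3)/(t² + t + 3)


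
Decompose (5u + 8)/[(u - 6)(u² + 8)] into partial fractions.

At u=6: α = (5·6 + 8)/(6² + 8) = 19/22. β = -α = -19/22, γ = 5 - 6·α = -2/11
Result: (19/22)/(u - 6) - ((19/22)u + 2/11)/(u² + 8)


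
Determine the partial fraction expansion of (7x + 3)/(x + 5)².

(7x + 3) = A(x + 5) + B. At x = -5: B = 7·(-5) + 3 = -32. Coeff of x: A = 7
Result: 7/(x + 5) - 32/(x + 5)²


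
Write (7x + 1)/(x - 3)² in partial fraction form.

(7x + 1) = A(x - 3) + B. At x = 3: B = 7·3 + 1 = 22. Coeff of x: A = 7
Result: 7/(x - 3) + 22/(x - 3)²


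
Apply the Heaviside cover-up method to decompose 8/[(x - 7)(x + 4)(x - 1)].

Cover (x - 7), x=7: A = 8/[(7 + 4)(7 - 1)] = 4/33. Cover (x + 4), x=-4: B = 8/[(-4 - 7)(-4 - 1)] = 8/55. Cover (x - 1), x=1: C = 8/[(1 - 7)(1 + 4)] = -4/15.
Result: (4/33)/(x - 7) + (8/55)/(x + 4) - (4/15)/(x - 1)


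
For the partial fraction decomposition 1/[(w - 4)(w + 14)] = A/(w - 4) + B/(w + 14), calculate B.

Cover-up at w = -14: B = 1/(-14 - 4) = -1/18


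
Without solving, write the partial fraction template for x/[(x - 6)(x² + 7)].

Linear + irreducible quadratic: A/(x - 6) + (Bx + C)/(x² + 7)


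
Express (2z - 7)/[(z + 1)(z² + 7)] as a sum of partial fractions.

At z=-1: P = (2·(-1) - 7)/((-1)² + 7) = -9/8. Q = -P = 9/8, R = 2 - (-1)·P = 7/8
Result: (-9/8)/(z + 1) + ((9/8)z + 7/8)/(z² + 7)


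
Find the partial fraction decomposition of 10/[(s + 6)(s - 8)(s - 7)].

Using cover-up method: α = 5/91, β = 5/7, γ = -10/13
Result: (5/91)/(s + 6) + (5/7)/(s - 8) - (10/13)/(s - 7)


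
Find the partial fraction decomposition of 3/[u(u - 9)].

3/u(u - 9) = A/u + B/(u - 9). A = 3/(0 - 9) = -1/3, B = 3/(9 - 0) = 1/3
Result: (-1/3)/u + (1/3)/(u - 9)


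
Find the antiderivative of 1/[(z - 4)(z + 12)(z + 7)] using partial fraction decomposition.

Cover-up: P = 1/176, Q = 1/80, R = -1/55. Decomposition: (1/176)/(z - 4) + (1/80)/(z + 12) - (1/55)/(z + 7). Integrate each term: (1/176) ln|(z - 4)| + (1/80) ln|(z + 12)| - (1/55) ln|(z + 7)| + C


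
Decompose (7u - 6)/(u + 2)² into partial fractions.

(7u - 6) = α(u + 2) + β. At u = -2: β = 7·(-2) - 6 = -20. Coeff of u: α = 7
Result: 7/(u + 2) - 20/(u + 2)²


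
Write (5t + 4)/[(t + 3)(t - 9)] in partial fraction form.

At t=-3: α = (5·(-3) + 4)/(-3 - 9) = 11/12. At t=9: β = (5·9 + 4)/(9 + 3) = 49/12
Result: (11/12)/(t + 3) + (49/12)/(t - 9)


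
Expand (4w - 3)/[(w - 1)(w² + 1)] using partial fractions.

At w=1: A = (4·1 - 3)/(1² + 1) = 1/2. B = -A = -1/2, C = 4 - 1·A = 7/2
Result: (1/2)/(w - 1) - ((1/2)w - 7/2)/(w² + 1)


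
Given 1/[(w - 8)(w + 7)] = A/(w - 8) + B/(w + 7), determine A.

Cover-up at w = 8: A = 1/(8 + 7) = 1/15


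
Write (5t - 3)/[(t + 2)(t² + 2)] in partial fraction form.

At t=-2: A = (5·(-2) - 3)/((-2)² + 2) = -13/6. B = -A = 13/6, C = 5 - (-2)·A = 2/3
Result: (-13/6)/(t + 2) + ((13/6)t + 2/3)/(t² + 2)


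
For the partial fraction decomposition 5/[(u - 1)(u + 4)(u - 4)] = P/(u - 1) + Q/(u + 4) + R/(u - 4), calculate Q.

Cover-up at u = -4: Q = 5/[(-4 - 1)(-4 - 4)] = 5/[(-5)(-8)] = 5/40 = 1/8


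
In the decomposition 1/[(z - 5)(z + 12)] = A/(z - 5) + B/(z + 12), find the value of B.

Cover-up at z = -12: B = 1/(-12 - 5) = -1/17


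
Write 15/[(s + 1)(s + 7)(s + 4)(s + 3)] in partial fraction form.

Using Heaviside cover-up: (5/12)/(s + 1) - (5/24)/(s + 7) + (5/3)/(s + 4) - (15/8)/(s + 3)


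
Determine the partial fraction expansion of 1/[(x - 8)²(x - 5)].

Cover-up at x=5: γ = 1/(5 - 8)² = 1/9. Cover-up at x=8: β = 1/(8 - 5) = 1/3. Comparing x² coeff: α = -γ = -1/9
Result: (-1/9)/(x - 8) + (1/3)/(x - 8)² + (1/9)/(x - 5)


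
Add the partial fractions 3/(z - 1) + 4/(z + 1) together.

Common denominator (z - 1)(z + 1). Numerator: 3(z + 1) + 4(z - 1) = (3z + 3) + (4z - 4) = 7z - 1
Result: (7z - 1)/[(z - 1)(z + 1)]


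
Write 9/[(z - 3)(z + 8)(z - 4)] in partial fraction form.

Using cover-up method: A = -9/11, B = 3/44, C = 3/4
Result: (-9/11)/(z - 3) + (3/44)/(z + 8) + (3/4)/(z - 4)


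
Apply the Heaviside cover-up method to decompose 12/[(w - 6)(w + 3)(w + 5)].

Cover (w - 6), w=6: α = 12/[(6 + 3)(6 + 5)] = 4/33. Cover (w + 3), w=-3: β = 12/[(-3 - 6)(-3 + 5)] = -2/3. Cover (w + 5), w=-5: γ = 12/[(-5 - 6)(-5 + 3)] = 6/11.
Result: (4/33)/(w - 6) - (2/3)/(w + 3) + (6/11)/(w + 5)


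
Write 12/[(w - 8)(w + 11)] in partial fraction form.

12/(w - 8)(w + 11) = P/(w - 8) + Q/(w + 11). P = 12/(8 + 11) = 12/19, Q = 12/(-11 - 8) = -12/19
Result: (12/19)/(w - 8) - (12/19)/(w + 11)


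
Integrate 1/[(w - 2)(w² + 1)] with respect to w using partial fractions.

Cover-up at w=2: A = 1/(2²+1) = 1/5. Coeff matching: B = -1/5, C = -2/5. Decomposition: (1/5)/(w - 2) - ((1/5)w + 2/5)/(w² + 1). Integrate: linear → ln, quadratic → (1/2)ln + arctan: (1/5) ln|(w - 2)| - (1/10) ln(w² + 1) - (2/5) arctan(w) + C


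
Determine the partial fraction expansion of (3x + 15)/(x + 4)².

(3x + 15) = α(x + 4) + β. At x = -4: β = 3·(-4) + 15 = 3. Coeff of x: α = 3
Result: 3/(x + 4) + 3/(x + 4)²


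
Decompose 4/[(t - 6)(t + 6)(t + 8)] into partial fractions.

Using cover-up method: α = 1/42, β = -1/6, γ = 1/7
Result: (1/42)/(t - 6) - (1/6)/(t + 6) + (1/7)/(t + 8)


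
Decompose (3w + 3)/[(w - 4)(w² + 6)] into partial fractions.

At w=4: α = (3·4 + 3)/(4² + 6) = 15/22. β = -α = -15/22, γ = 3 - 4·α = 3/11
Result: (15/22)/(w - 4) - ((15/22)w - 3/11)/(w² + 6)


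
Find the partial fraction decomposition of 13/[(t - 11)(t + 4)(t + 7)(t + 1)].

Using Heaviside cover-up: (13/3240)/(t - 11) + (13/135)/(t + 4) - (13/324)/(t + 7) - (13/216)/(t + 1)


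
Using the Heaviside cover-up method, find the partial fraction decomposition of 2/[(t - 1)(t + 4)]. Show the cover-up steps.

Cover (t - 1): set t=1, get P = 2/(1 + 4) = 2/5. Cover (t + 4): set t=-4, get Q = 2/(-4 - 1) = -2/5.
Result: (2/5)/(t - 1) - (2/5)/(t + 4)


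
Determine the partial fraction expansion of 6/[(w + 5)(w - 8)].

6/(w + 5)(w - 8) = P/(w + 5) + Q/(w - 8). P = 6/(-5 - 8) = -6/13, Q = 6/(8 + 5) = 6/13
Result: (-6/13)/(w + 5) + (6/13)/(w - 8)


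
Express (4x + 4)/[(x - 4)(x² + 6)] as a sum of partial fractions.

At x=4: A = (4·4 + 4)/(4² + 6) = 10/11. B = -A = -10/11, C = 4 - 4·A = 4/11
Result: (10/11)/(x - 4) - ((10/11)x - 4/11)/(x² + 6)


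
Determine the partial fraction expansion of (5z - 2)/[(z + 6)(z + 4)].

At z=-6: A = (5·(-6) - 2)/(-6 + 4) = 16. At z=-4: B = (5·(-4) - 2)/(-4 + 6) = -11
Result: 16/(z + 6) - 11/(z + 4)


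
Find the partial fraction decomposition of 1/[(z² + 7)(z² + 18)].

Coefficient matching gives A = C = 0, B = 1/(18-7) = 1/11, D = -B = -1/11
Result: (1/11)/(z² + 7) - (1/11)/(z² + 18)


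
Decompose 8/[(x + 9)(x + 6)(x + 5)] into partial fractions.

Using cover-up method: A = 2/3, B = -8/3, C = 2
Result: (2/3)/(x + 9) - (8/3)/(x + 6) + 2/(x + 5)


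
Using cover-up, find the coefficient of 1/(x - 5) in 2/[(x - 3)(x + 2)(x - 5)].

Cover (x - 5), set x=5: 2/[(5 - 3)(5 + 2)] = 1/7


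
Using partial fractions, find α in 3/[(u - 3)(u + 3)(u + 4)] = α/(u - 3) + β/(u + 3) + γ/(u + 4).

Cover-up at u = 3: α = 3/[(3 + 3)(3 + 4)] = 3/[(6)(7)] = 3/42 = 1/14


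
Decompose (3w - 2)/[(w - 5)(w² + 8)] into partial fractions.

At w=5: α = (3·5 - 2)/(5² + 8) = 13/33. β = -α = -13/33, γ = 3 - 5·α = 34/33
Result: (13/33)/(w - 5) - ((13/33)w - 34/33)/(w² + 8)


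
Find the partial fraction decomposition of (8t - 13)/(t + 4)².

(8t - 13) = A(t + 4) + B. At t = -4: B = 8·(-4) - 13 = -45. Coeff of t: A = 8
Result: 8/(t + 4) - 45/(t + 4)²


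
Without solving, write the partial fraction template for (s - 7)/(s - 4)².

Repeated linear factor: α/(s - 4) + β/(s - 4)²


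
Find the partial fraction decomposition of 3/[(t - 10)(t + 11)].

3/(t - 10)(t + 11) = P/(t - 10) + Q/(t + 11). P = 3/(10 + 11) = 1/7, Q = 3/(-11 - 10) = -1/7
Result: (1/7)/(t - 10) - (1/7)/(t + 11)


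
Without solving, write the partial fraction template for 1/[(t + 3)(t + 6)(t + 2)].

Three distinct linear factors: α/(t + 3) + β/(t + 6) + γ/(t + 2)


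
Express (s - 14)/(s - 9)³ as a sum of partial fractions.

(s - 14) = A(s - 9)² + B(s - 9) + C. At s = 9: C = 1·9 - 14 = -5. Coefficients: A = 0, B = 1
Result: 1/(s - 9)² - 5/(s - 9)³


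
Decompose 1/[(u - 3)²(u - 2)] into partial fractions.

Cover-up at u=2: γ = 1/(2 - 3)² = 1. Cover-up at u=3: β = 1/(3 - 2) = 1. Comparing u² coeff: α = -γ = -1
Result: -1/(u - 3) + 1/(u - 3)² + 1/(u - 2)


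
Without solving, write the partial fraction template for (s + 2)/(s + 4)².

Repeated linear factor: A/(s + 4) + B/(s + 4)²


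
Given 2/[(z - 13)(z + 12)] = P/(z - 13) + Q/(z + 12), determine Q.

Cover-up at z = -12: Q = 2/(-12 - 13) = -2/25


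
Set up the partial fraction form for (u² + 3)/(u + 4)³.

Repeated linear factor (power 3): P/(u + 4) + Q/(u + 4)² + R/(u + 4)³


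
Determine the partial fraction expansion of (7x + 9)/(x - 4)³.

(7x + 9) = α(x - 4)² + β(x - 4) + γ. At x = 4: γ = 7·4 + 9 = 37. Coefficients: α = 0, β = 7
Result: 7/(x - 4)² + 37/(x - 4)³


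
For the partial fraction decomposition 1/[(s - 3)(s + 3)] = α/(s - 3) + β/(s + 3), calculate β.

Cover-up at s = -3: β = 1/(-3 - 3) = -1/6


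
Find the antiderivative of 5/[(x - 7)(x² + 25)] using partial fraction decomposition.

Cover-up at x=7: α = 5/(7²+25) = 5/74. Coeff matching: β = -5/74, γ = -35/74. Decomposition: (5/74)/(x - 7) - ((5/74)x + 35/74)/(x² + 25). Integrate: linear → ln, quadratic → (1/2)ln + arctan: (5/74) ln|(x - 7)| - (5/148) ln(x² + 25) - (7/74) arctan(x/5) + C


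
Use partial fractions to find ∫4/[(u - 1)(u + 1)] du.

Decompose: 4/[(u - 1)(u + 1)] = 2/(u - 1) - 2/(u + 1). Integrate each term: 2 ln|(u - 1)| - 2 ln|(u + 1)| + C


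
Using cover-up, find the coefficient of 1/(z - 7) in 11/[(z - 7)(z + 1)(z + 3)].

Cover (z - 7), set z=7: 11/[(7 + 1)(7 + 3)] = 11/80


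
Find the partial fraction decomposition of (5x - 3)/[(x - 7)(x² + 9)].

At x=7: α = (5·7 - 3)/(7² + 9) = 16/29. β = -α = -16/29, γ = 5 - 7·α = 33/29
Result: (16/29)/(x - 7) - ((16/29)x - 33/29)/(x² + 9)


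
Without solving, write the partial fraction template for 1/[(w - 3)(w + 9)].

Distinct linear factors: α/(w - 3) + β/(w + 9)


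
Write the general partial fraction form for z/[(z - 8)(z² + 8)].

Linear + irreducible quadratic: A/(z - 8) + (Bz + C)/(z² + 8)


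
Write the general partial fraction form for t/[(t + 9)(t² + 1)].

Linear + irreducible quadratic: P/(t + 9) + (Qt + R)/(t² + 1)


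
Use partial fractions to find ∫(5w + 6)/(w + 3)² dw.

Decompose: P = 5, Q = 5·(-3) + 6 = -9, so (5w + 6)/(w + 3)² = 5/(w + 3) - 9/(w + 3)². Integrate: ∫ P/(w + 3) dw = 5 ln|(w + 3)|; ∫ Q/(w + 3)² dw = 9/(w + 3). Sum: 5 ln|(w + 3)| + 9/(w + 3) + C


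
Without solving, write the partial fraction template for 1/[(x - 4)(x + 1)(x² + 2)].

Two linear + quadratic: P/(x - 4) + Q/(x + 1) + (Rx + S)/(x² + 2)


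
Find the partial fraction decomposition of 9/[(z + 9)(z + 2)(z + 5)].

Using cover-up method: A = 9/28, B = 3/7, C = -3/4
Result: (9/28)/(z + 9) + (3/7)/(z + 2) - (3/4)/(z + 5)


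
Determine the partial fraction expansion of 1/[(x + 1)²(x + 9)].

Cover-up at x=-9: C = 1/(-9 + 1)² = 1/64. Cover-up at x=-1: B = 1/(-1 + 9) = 1/8. Comparing x² coeff: A = -C = -1/64
Result: (-1/64)/(x + 1) + (1/8)/(x + 1)² + (1/64)/(x + 9)


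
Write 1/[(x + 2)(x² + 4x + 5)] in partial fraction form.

Cover-up at x = -2: P = 1/((-2)² + 4·(-2) + 5) = 1. Then Q = -P = -1, R = -P·(4 - 2) = -2
Result: 1/(x + 2) - (x + 2)/(x² + 4x + 5)


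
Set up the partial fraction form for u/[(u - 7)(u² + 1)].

Linear + irreducible quadratic: α/(u - 7) + (βu + γ)/(u² + 1)


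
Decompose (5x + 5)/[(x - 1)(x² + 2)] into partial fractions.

At x=1: α = (5·1 + 5)/(1² + 2) = 10/3. β = -α = -10/3, γ = 5 - 1·α = 5/3
Result: (10/3)/(x - 1) - ((10/3)x - 5/3)/(x² + 2)


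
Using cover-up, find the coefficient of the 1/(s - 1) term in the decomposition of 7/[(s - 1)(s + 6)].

Cover (s - 1), set s=1: 7/((s + 6) at s=1) = 7/(7) = 1


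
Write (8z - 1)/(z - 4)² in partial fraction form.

(8z - 1) = α(z - 4) + β. At z = 4: β = 8·4 - 1 = 31. Coeff of z: α = 8
Result: 8/(z - 4) + 31/(z - 4)²


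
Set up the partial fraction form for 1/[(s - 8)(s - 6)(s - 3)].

Three distinct linear factors: A/(s - 8) + B/(s - 6) + C/(s - 3)


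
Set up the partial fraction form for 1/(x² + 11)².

Repeated quadratic factor: (Ax + B)/(x² + 11) + (Cx + D)/(x² + 11)²


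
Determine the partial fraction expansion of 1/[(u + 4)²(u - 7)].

Cover-up at u=7: C = 1/(7 + 4)² = 1/121. Cover-up at u=-4: B = 1/(-4 - 7) = -1/11. Comparing u² coeff: A = -C = -1/121
Result: (-1/121)/(u + 4) - (1/11)/(u + 4)² + (1/121)/(u - 7)


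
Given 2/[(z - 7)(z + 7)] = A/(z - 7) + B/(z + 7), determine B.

Cover-up at z = -7: B = 2/(-7 - 7) = -2/14 = -1/7


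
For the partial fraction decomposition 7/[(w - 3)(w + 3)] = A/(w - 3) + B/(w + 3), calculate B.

Cover-up at w = -3: B = 7/(-3 - 3) = -7/6


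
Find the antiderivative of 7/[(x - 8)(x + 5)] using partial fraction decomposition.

Decompose: 7/[(x - 8)(x + 5)] = (7/13)/(x - 8) - (7/13)/(x + 5). Integrate each term: (7/13) ln|(x - 8)| - (7/13) ln|(x + 5)| + C


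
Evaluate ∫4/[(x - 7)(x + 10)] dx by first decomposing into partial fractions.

Decompose: 4/[(x - 7)(x + 10)] = (4/17)/(x - 7) - (4/17)/(x + 10). Integrate each term: (4/17) ln|(x - 7)| - (4/17) ln|(x + 10)| + C


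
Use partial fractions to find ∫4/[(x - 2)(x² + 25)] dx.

Cover-up at x=2: P = 4/(2²+25) = 4/29. Coeff matching: Q = -4/29, R = -8/29. Decomposition: (4/29)/(x - 2) - ((4/29)x + 8/29)/(x² + 25). Integrate: linear → ln, quadratic → (1/2)ln + arctan: (4/29) ln|(x - 2)| - (2/29) ln(x² + 25) - (8/145) arctan(x/5) + C


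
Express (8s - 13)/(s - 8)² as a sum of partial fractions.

(8s - 13) = P(s - 8) + Q. At s = 8: Q = 8·8 - 13 = 51. Coeff of s: P = 8
Result: 8/(s - 8) + 51/(s - 8)²


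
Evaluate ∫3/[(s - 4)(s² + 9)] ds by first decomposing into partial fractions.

Cover-up at s=4: P = 3/(4²+9) = 3/25. Coeff matching: Q = -3/25, R = -12/25. Decomposition: (3/25)/(s - 4) - ((3/25)s + 12/25)/(s² + 9). Integrate: linear → ln, quadratic → (1/2)ln + arctan: (3/25) ln|(s - 4)| - (3/50) ln(s² + 9) - (4/25) arctan(s/3) + C


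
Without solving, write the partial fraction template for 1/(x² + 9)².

Repeated quadratic factor: (αx + β)/(x² + 9) + (γx + δ)/(x² + 9)²


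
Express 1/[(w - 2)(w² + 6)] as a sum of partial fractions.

Cover-up at w = 2: P = 1/(2² + 6) = 1/10. Then Q = -P = -1/10, R = -P·(0 + 2) = -1/5
Result: (1/10)/(w - 2) - ((1/10)w + 1/5)/(w² + 6)


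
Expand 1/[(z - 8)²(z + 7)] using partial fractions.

Cover-up at z=-7: R = 1/(-7 - 8)² = 1/225. Cover-up at z=8: Q = 1/(8 + 7) = 1/15. Comparing z² coeff: P = -R = -1/225
Result: (-1/225)/(z - 8) + (1/15)/(z - 8)² + (1/225)/(z + 7)


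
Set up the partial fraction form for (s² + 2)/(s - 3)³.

Repeated linear factor (power 3): α/(s - 3) + β/(s - 3)² + γ/(s - 3)³


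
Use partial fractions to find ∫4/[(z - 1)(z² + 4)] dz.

Cover-up at z=1: α = 4/(1²+4) = 4/5. Coeff matching: β = -4/5, γ = -4/5. Decomposition: (4/5)/(z - 1) - ((4/5)z + 4/5)/(z² + 4). Integrate: linear → ln, quadratic → (1/2)ln + arctan: (4/5) ln|(z - 1)| - (2/5) ln(z² + 4) - (2/5) arctan(z/2) + C


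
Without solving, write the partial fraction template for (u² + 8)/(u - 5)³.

Repeated linear factor (power 3): P/(u - 5) + Q/(u - 5)² + R/(u - 5)³


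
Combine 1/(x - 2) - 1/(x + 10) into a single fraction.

Common denominator (x - 2)(x + 10). Numerator: 1(x + 10) - 1(x - 2) = (x + 10) - (x - 2) = 12
Result: (12)/[(x - 2)(x + 10)]


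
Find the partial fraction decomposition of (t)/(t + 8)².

(t) = A(t + 8) + B. At t = -8: B = 1·(-8) + 0 = -8. Coeff of t: A = 1
Result: 1/(t + 8) - 8/(t + 8)²


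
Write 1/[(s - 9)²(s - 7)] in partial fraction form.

Cover-up at s=7: R = 1/(7 - 9)² = 1/4. Cover-up at s=9: Q = 1/(9 - 7) = 1/2. Comparing s² coeff: P = -R = -1/4
Result: (-1/4)/(s - 9) + (1/2)/(s - 9)² + (1/4)/(s - 7)


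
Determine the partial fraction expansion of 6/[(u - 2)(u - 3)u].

Using cover-up method: P = -3, Q = 2, R = 1
Result: -3/(u - 2) + 2/(u - 3) + 1/u


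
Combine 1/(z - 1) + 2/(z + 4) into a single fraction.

Common denominator (z - 1)(z + 4). Numerator: 1(z + 4) + 2(z - 1) = (z + 4) + (2z - 2) = 3z + 2
Result: (3z + 2)/[(z - 1)(z + 4)]


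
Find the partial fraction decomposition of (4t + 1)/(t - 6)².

(4t + 1) = α(t - 6) + β. At t = 6: β = 4·6 + 1 = 25. Coeff of t: α = 4
Result: 4/(t - 6) + 25/(t - 6)²


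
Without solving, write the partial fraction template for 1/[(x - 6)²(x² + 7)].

Repeated linear + quadratic: P/(x - 6) + Q/(x - 6)² + (Rx + S)/(x² + 7)


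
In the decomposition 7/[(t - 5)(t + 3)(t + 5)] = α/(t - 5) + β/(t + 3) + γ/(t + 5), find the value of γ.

Cover-up at t = -5: γ = 7/[(-5 - 5)(-5 + 3)] = 7/[(-10)(-2)] = 7/20


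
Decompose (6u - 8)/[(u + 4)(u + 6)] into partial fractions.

At u=-4: A = (6·(-4) - 8)/(-4 + 6) = -16. At u=-6: B = (6·(-6) - 8)/(-6 + 4) = 22
Result: -16/(u + 4) + 22/(u + 6)


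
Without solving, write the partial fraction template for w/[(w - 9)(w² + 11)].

Linear + irreducible quadratic: α/(w - 9) + (βw + γ)/(w² + 11)


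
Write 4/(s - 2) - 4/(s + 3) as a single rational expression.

Common denominator (s - 2)(s + 3). Numerator: 4(s + 3) - 4(s - 2) = (4s + 12) - (4s - 8) = 20
Result: (20)/[(s - 2)(s + 3)]


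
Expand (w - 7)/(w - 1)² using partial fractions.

(w - 7) = α(w - 1) + β. At w = 1: β = 1·1 - 7 = -6. Coeff of w: α = 1
Result: 1/(w - 1) - 6/(w - 1)²


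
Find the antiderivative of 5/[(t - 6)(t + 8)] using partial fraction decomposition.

Decompose: 5/[(t - 6)(t + 8)] = (5/14)/(t - 6) - (5/14)/(t + 8). Integrate each term: (5/14) ln|(t - 6)| - (5/14) ln|(t + 8)| + C


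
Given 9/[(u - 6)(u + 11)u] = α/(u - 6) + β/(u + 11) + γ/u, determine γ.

Cover-up at u = 0: γ = 9/[(0 - 6)(0 + 11)] = 9/[(-6)(11)] = -9/66 = -3/22


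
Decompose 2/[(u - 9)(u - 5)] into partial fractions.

2/(u - 9)(u - 5) = α/(u - 9) + β/(u - 5). α = 2/(9 - 5) = 1/2, β = 2/(5 - 9) = -1/2
Result: (1/2)/(u - 9) - (1/2)/(u - 5)


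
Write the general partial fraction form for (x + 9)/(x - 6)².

Repeated linear factor: P/(x - 6) + Q/(x - 6)²


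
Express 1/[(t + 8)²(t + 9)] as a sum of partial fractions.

Cover-up at t=-9: γ = 1/(-9 + 8)² = 1. Cover-up at t=-8: β = 1/(-8 + 9) = 1. Comparing t² coeff: α = -γ = -1
Result: -1/(t + 8) + 1/(t + 8)² + 1/(t + 9)


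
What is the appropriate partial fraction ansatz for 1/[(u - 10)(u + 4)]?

Distinct linear factors: α/(u - 10) + β/(u + 4)


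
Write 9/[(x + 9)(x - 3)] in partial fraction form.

9/(x + 9)(x - 3) = P/(x + 9) + Q/(x - 3). P = 9/(-9 - 3) = -3/4, Q = 9/(3 + 9) = 3/4
Result: (-3/4)/(x + 9) + (3/4)/(x - 3)


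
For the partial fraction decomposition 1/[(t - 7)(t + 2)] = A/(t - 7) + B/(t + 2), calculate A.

Cover-up at t = 7: A = 1/(7 + 2) = 1/9


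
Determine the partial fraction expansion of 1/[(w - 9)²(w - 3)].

Cover-up at w=3: C = 1/(3 - 9)² = 1/36. Cover-up at w=9: B = 1/(9 - 3) = 1/6. Comparing w² coeff: A = -C = -1/36
Result: (-1/36)/(w - 9) + (1/6)/(w - 9)² + (1/36)/(w - 3)


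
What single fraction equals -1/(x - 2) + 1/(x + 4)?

Common denominator (x - 2)(x + 4). Numerator: -1(x + 4) + 1(x - 2) = (-x - 4) + (x - 2) = -6
Result: (-6)/[(x - 2)(x + 4)]


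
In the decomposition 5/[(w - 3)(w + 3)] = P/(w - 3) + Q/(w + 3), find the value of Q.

Cover-up at w = -3: Q = 5/(-3 - 3) = -5/6


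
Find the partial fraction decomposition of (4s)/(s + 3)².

(4s) = α(s + 3) + β. At s = -3: β = 4·(-3) + 0 = -12. Coeff of s: α = 4
Result: 4/(s + 3) - 12/(s + 3)²


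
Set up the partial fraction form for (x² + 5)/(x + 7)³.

Repeated linear factor (power 3): A/(x + 7) + B/(x + 7)² + C/(x + 7)³


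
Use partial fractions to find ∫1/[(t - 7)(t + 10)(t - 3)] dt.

Cover-up: A = 1/68, B = 1/221, C = -1/52. Decomposition: (1/68)/(t - 7) + (1/221)/(t + 10) - (1/52)/(t - 3). Integrate each term: (1/68) ln|(t - 7)| + (1/221) ln|(t + 10)| - (1/52) ln|(t - 3)| + C


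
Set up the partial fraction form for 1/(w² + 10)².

Repeated quadratic factor: (Aw + B)/(w² + 10) + (Cw + D)/(w² + 10)²


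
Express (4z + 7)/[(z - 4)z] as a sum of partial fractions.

At z=4: P = (4·4 + 7)/(4 - 0) = 23/4. At z=0: Q = (4·0 + 7)/(0 - 4) = -7/4
Result: (23/4)/(z - 4) - (7/4)/z


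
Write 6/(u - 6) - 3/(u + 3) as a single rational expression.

Common denominator (u - 6)(u + 3). Numerator: 6(u + 3) - 3(u - 6) = (6u + 18) - (3u - 18) = 3u + 36
Result: (3u + 36)/[(u - 6)(u + 3)]


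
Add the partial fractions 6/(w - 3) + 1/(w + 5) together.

Common denominator (w - 3)(w + 5). Numerator: 6(w + 5) + 1(w - 3) = (6w + 30) + (w - 3) = 7w + 27
Result: (7w + 27)/[(w - 3)(w + 5)]


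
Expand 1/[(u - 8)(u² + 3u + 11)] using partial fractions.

Cover-up at u = 8: α = 1/(8² + 3·8 + 11) = 1/99. Then β = -α = -1/99, γ = -α·(3 + 8) = -1/9
Result: (1/99)/(u - 8) - ((1/99)u + 1/9)/(u² + 3u + 11)


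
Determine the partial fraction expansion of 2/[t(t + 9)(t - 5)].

Using cover-up method: A = -2/45, B = 1/63, C = 1/35
Result: (-2/45)/t + (1/63)/(t + 9) + (1/35)/(t - 5)


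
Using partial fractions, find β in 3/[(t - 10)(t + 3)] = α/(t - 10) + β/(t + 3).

Cover-up at t = -3: β = 3/(-3 - 10) = -3/13


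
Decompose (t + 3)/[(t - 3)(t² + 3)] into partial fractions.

At t=3: α = (1·3 + 3)/(3² + 3) = 1/2. β = -α = -1/2, γ = 1 - 3·α = -1/2
Result: (1/2)/(t - 3) - ((1/2)t + 1/2)/(t² + 3)


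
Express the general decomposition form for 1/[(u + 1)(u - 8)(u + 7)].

Three distinct linear factors: P/(u + 1) + Q/(u - 8) + R/(u + 7)


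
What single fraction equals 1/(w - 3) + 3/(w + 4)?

Common denominator (w - 3)(w + 4). Numerator: 1(w + 4) + 3(w - 3) = (w + 4) + (3w - 9) = 4w - 5
Result: (4w - 5)/[(w - 3)(w + 4)]


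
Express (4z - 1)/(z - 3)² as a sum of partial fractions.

(4z - 1) = α(z - 3) + β. At z = 3: β = 4·3 - 1 = 11. Coeff of z: α = 4
Result: 4/(z - 3) + 11/(z - 3)²


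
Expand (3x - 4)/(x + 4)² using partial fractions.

(3x - 4) = P(x + 4) + Q. At x = -4: Q = 3·(-4) - 4 = -16. Coeff of x: P = 3
Result: 3/(x + 4) - 16/(x + 4)²


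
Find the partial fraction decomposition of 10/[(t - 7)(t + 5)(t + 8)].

Using cover-up method: P = 1/18, Q = -5/18, R = 2/9
Result: (1/18)/(t - 7) - (5/18)/(t + 5) + (2/9)/(t + 8)


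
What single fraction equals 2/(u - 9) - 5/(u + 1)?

Common denominator (u - 9)(u + 1). Numerator: 2(u + 1) - 5(u - 9) = (2u + 2) - (5u - 45) = -3u + 47
Result: (-3u + 47)/[(u - 9)(u + 1)]


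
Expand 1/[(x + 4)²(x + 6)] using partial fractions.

Cover-up at x=-6: R = 1/(-6 + 4)² = 1/4. Cover-up at x=-4: Q = 1/(-4 + 6) = 1/2. Comparing x² coeff: P = -R = -1/4
Result: (-1/4)/(x + 4) + (1/2)/(x + 4)² + (1/4)/(x + 6)


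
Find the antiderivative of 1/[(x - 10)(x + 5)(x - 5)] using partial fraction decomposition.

Cover-up: α = 1/75, β = 1/150, γ = -1/50. Decomposition: (1/75)/(x - 10) + (1/150)/(x + 5) - (1/50)/(x - 5). Integrate each term: (1/75) ln|(x - 10)| + (1/150) ln|(x + 5)| - (1/50) ln|(x - 5)| + C
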